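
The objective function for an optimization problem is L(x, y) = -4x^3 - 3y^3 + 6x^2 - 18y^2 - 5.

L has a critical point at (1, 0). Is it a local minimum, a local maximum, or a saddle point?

local maximum

The mixed partial ∂²L/∂x∂y is 0, so the Hessian at any point is diag(L_xx, L_yy) = diag(12(-2x + 1), -18(y + 2)).
At (1, 0): H = diag(-12, -36).
Both eigenvalues are negative, so H is negative definite: a local maximum.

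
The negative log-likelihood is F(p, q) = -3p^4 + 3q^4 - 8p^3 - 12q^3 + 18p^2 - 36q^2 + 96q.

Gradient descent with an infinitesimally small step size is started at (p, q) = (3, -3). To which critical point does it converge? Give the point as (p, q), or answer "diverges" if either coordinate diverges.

diverges

F is separable, so gradient descent decouples: p follows -∂F/∂p, q follows -∂F/∂q.
∂F/∂p = -12p(p - 1)(p + 3); at p=3 this is -432, so p increases.
∂F/∂q = 12(q - 4)(q - 1)(q + 2); at q=-3 this is -336, so q increases.
The p-coordinate has no critical point in that direction and runs off to infinity.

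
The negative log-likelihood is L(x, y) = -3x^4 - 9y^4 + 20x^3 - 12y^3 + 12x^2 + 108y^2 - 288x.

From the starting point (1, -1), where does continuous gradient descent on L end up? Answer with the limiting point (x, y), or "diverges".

L is separable, so gradient descent decouples: x follows -∂L/∂x, y follows -∂L/∂y.
∂L/∂x = -12(x - 4)(x - 3)(x + 2); at x=1 this is -216, so x increases.
∂L/∂y = -36y(y - 2)(y + 3); at y=-1 this is -216, so y increases.
x converges to its nearest critical value 3 (a local min of the x-part); y converges to 0. The iterate converges to (3, 0).

(3, 0)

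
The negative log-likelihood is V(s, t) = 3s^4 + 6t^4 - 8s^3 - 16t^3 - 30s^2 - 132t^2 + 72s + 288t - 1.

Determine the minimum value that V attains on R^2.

V(s,t) separates as P(s) + Q(t) − 1, so its minimum is min P + min Q − 1.
P'(s) = 12(s - 3)(s - 1)(s + 2) vanishes at s ∈ {-2, 1, 3}; Q'(t) = 24(t - 4)(t - 1)(t + 3) vanishes at t ∈ {-3, 1, 4}.
Local minima of P (where P''>0): P(-2)=-152, P(3)=-27. Local minima of Q: Q(-3)=-1134, Q(4)=-448.
So the global minimum of V is P(-2) + Q(-3) − 1 = -152 − 1134 − 1 = -1287, attained at (-2, -3).

-1287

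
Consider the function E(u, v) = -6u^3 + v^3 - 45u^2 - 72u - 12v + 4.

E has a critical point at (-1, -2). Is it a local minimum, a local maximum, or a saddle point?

local maximum

The mixed partial ∂²E/∂u∂v is 0, so the Hessian at any point is diag(E_uu, E_vv) = diag(-18(2u + 5), 6v).
At (-1, -2): H = diag(-54, -12).
Both eigenvalues are negative, so H is negative definite: a local maximum.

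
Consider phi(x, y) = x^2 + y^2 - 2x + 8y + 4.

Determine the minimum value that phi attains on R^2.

phi(x,y) separates as P(x) + Q(y) + 4, so its minimum is min P + min Q + 4.
P'(x) = 2x - 2 vanishes at x ∈ {1}; Q'(y) = 2y + 8 vanishes at y ∈ {-4}.
Local minima of P (where P''>0): P(1)=-1. Local minima of Q: Q(-4)=-16.
So the global minimum of phi is P(1) + Q(-4) + 4 = -1 − 16 + 4 = -13, attained at (1, -4).

-13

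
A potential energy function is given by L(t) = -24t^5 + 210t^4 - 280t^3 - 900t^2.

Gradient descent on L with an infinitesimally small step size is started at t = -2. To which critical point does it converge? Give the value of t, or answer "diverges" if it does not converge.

-1

L'(t) = -120t(t - 5)(t - 3)(t + 1), so L'(-2) = -8400.
Gradient descent moves in the -L' direction, i.e. t is increasing.
The nearest critical point in that direction is t = -1, where L'' = 2880 > 0 (a local minimum). The iterate converges there.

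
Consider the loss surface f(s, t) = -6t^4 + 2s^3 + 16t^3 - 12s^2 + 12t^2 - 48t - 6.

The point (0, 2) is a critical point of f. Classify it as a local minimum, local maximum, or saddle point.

The mixed partial ∂²f/∂s∂t is 0, so the Hessian at any point is diag(f_ss, f_tt) = diag(12(s - 2), 24(-3t^2 + 4t + 1)).
At (0, 2): H = diag(-24, -72).
Both eigenvalues are negative, so H is negative definite: a local maximum.

local maximum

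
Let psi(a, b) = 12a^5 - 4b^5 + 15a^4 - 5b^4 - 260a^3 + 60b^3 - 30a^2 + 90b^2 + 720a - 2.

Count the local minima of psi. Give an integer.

psi separates as a function of a plus a function of b, so ∇psi=0 decouples.
∂psi/∂a = 60(a - 3)(a - 1)(a + 1)(a + 4) = 0 at a ∈ {-4, -1, 1, 3}; ∂psi/∂b = -20b(b - 3)(b + 1)(b + 3) = 0 at b ∈ {-3, -1, 0, 3}.
The Hessian is diagonal: diag(psi_aa, psi_bb). Second derivatives: psi_aa(-4)=-6300, psi_aa(-1)=1440, psi_aa(1)=-1200, psi_aa(3)=3360; psi_bb(-3)=720, psi_bb(-1)=-160, psi_bb(0)=180, psi_bb(3)=-1440.
Local minima occur where both diagonal entries positive: (-1, -3), (-1, 0), (3, -3), (3, 0). Count: 4.

4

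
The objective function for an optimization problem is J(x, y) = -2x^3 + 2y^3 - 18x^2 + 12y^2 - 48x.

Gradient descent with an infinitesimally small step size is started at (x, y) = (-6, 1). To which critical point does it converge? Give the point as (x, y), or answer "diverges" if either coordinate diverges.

(-4, 0)

J is separable, so gradient descent decouples: x follows -∂J/∂x, y follows -∂J/∂y.
∂J/∂x = -6(x + 2)(x + 4); at x=-6 this is -48, so x increases.
∂J/∂y = 6y(y + 4); at y=1 this is 30, so y decreases.
x converges to its nearest critical value -4 (a local min of the x-part); y converges to 0. The iterate converges to (-4, 0).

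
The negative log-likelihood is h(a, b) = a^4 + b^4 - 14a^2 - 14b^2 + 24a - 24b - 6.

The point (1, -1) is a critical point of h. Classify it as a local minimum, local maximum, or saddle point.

The mixed partial ∂²h/∂a∂b is 0, so the Hessian at any point is diag(h_aa, h_bb) = diag(4(3a^2 - 7), 4(3b^2 - 7)).
At (1, -1): H = diag(-16, -16).
Both eigenvalues are negative, so H is negative definite: a local maximum.

local maximum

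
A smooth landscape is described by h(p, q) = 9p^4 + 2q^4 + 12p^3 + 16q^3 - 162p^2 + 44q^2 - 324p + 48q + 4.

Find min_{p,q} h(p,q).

h(p,q) separates as A(p) + B(q) + 4, so its minimum is min A + min B + 4.
A'(p) = 36(p - 3)(p + 1)(p + 3) vanishes at p ∈ {-3, -1, 3}; B'(q) = 8(q + 1)(q + 2)(q + 3) vanishes at q ∈ {-3, -2, -1}.
Local minima of A (where A''>0): A(-3)=-81, A(3)=-1377. Local minima of B: B(-3)=-18, B(-1)=-18.
So the global minimum of h is A(3) + B(-3) + 4 = -1377 − 18 + 4 = -1391, attained at (3, -3).

-1391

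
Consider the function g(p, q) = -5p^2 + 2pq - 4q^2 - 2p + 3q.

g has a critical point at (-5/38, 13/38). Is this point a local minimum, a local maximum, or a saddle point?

local maximum

The Hessian of g is constant: H = [[-10, 2], [2, -8]].
det(H) = (-10)·(-8) − 2² = 76.
det(H) > 0 and tr(H) = -18 < 0, so H is negative definite and the point is a local maximum.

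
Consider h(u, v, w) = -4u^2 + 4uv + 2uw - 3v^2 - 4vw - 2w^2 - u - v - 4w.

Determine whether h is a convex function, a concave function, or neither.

concave

h is quadratic, so its Hessian is the constant matrix H = [[-8, 4, 2], [4, -6, -4], [2, -4, -4]].
Leading principal minors: -8, 32, -40.
Signs alternate −, +, − ⇒ H ≺ 0 ⇒ concave.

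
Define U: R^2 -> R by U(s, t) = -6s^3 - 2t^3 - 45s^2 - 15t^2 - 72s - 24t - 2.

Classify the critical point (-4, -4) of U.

The mixed partial ∂²U/∂s∂t is 0, so the Hessian at any point is diag(U_ss, U_tt) = diag(-18(2s + 5), -6(2t + 5)).
At (-4, -4): H = diag(54, 18).
Both eigenvalues are positive, so H is positive definite: a local minimum.

local minimum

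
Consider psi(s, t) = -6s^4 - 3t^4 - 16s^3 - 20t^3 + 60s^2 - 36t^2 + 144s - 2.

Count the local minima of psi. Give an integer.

psi separates as a function of s plus a function of t, so ∇psi=0 decouples.
∂psi/∂s = -24(s - 2)(s + 1)(s + 3) = 0 at s ∈ {-3, -1, 2}; ∂psi/∂t = -12t(t + 2)(t + 3) = 0 at t ∈ {-3, -2, 0}.
The Hessian is diagonal: diag(psi_ss, psi_tt). Second derivatives: psi_ss(-3)=-240, psi_ss(-1)=144, psi_ss(2)=-360; psi_tt(-3)=-36, psi_tt(-2)=24, psi_tt(0)=-72.
Local minima occur where both diagonal entries positive: (-1, -2). Count: 1.

1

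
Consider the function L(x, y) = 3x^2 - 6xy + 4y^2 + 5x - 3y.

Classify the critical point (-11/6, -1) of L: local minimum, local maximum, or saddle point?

local minimum

The Hessian of L is constant: H = [[6, -6], [-6, 8]].
det(H) = 6·8 − (-6)² = 12.
det(H) > 0 and tr(H) = 14 > 0, so H is positive definite and the point is a local minimum.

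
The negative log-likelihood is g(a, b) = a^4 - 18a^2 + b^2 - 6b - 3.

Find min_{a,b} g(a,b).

g(a,b) separates as P(a) + Q(b) − 3, so its minimum is min P + min Q − 3.
P'(a) = 4a(a - 3)(a + 3) vanishes at a ∈ {-3, 0, 3}; Q'(b) = 2b - 6 vanishes at b ∈ {3}.
Local minima of P (where P''>0): P(-3)=-81, P(3)=-81. Local minima of Q: Q(3)=-9.
So the global minimum of g is P(-3) + Q(3) − 3 = -81 − 9 − 3 = -93, attained at (-3, 3).

-93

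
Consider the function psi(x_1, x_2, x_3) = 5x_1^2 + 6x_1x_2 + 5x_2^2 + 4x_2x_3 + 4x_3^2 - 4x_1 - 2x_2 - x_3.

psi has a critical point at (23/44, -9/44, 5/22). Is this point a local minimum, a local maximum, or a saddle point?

The Hessian is constant: H = [[10, 6, 0], [6, 10, 4], [0, 4, 8]].
Leading principal minors: Δ₁ = 10, Δ₂ = 64, Δ₃ = 352.
All leading minors are positive, so H is positive definite: a local minimum.

local minimum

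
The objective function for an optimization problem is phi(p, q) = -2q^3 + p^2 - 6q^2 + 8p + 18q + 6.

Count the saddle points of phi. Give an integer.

phi separates as a function of p plus a function of q, so ∇phi=0 decouples.
∂phi/∂p = 2(p + 4) = 0 at p ∈ {-4}; ∂phi/∂q = -6(q - 1)(q + 3) = 0 at q ∈ {-3, 1}.
The Hessian is diagonal: diag(phi_pp, phi_qq). Second derivatives: phi_pp(-4)=2; phi_qq(-3)=24, phi_qq(1)=-24.
Saddle points occur where the two diagonal entries have opposite signs: (-4, 1). Count: 1.

1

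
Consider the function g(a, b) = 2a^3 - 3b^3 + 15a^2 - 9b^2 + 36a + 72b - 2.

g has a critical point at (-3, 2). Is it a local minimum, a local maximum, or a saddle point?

local maximum

The mixed partial ∂²g/∂a∂b is 0, so the Hessian at any point is diag(g_aa, g_bb) = diag(6(2a + 5), -18(b + 1)).
At (-3, 2): H = diag(-6, -54).
Both eigenvalues are negative, so H is negative definite: a local maximum.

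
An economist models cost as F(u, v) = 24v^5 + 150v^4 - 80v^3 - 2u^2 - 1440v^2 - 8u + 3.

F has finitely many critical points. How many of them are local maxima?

F separates as a function of u plus a function of v, so ∇F=0 decouples.
∂F/∂u = -4(u + 2) = 0 at u ∈ {-2}; ∂F/∂v = 120v(v - 2)(v + 3)(v + 4) = 0 at v ∈ {-4, -3, 0, 2}.
The Hessian is diagonal: diag(F_uu, F_vv). Second derivatives: F_uu(-2)=-4; F_vv(-4)=-2880, F_vv(-3)=1800, F_vv(0)=-2880, F_vv(2)=7200.
Local maxima occur where both diagonal entries negative: (-2, -4), (-2, 0). Count: 2.

2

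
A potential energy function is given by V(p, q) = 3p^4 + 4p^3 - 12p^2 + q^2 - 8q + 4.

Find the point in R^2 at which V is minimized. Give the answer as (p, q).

V(p,q) separates as A(p) + B(q) + 4, so its minimum is min A + min B + 4.
A'(p) = 12p(p - 1)(p + 2) vanishes at p ∈ {-2, 0, 1}; B'(q) = 2q - 8 vanishes at q ∈ {4}.
Local minima of A (where A''>0): A(-2)=-32, A(1)=-5. Local minima of B: B(4)=-16.
So the global minimum of V is A(-2) + B(4) + 4 = -32 − 16 + 4 = -44, attained at (-2, 4).

(-2, 4)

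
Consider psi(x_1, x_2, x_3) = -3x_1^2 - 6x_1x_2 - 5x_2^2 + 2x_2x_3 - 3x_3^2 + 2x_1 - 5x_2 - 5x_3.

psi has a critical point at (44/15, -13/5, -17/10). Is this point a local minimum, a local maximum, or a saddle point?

The Hessian is constant: H = [[-6, -6, 0], [-6, -10, 2], [0, 2, -6]].
Leading principal minors: Δ₁ = -6, Δ₂ = 24, Δ₃ = -120.
The minors alternate sign starting negative (−, +, −), so H is negative definite: a local maximum.

local maximum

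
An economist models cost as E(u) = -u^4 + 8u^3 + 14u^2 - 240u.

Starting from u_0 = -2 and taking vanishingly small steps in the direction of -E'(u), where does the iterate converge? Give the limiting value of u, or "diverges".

4

E'(u) = -4(u - 5)(u - 4)(u + 3), so E'(-2) = -168.
Gradient descent moves in the -E' direction, i.e. u is increasing.
The nearest critical point in that direction is u = 4, where E'' = 28 > 0 (a local minimum). The iterate converges there.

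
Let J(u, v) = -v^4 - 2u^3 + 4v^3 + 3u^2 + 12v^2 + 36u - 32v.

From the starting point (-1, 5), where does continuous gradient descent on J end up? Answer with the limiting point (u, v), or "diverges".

diverges

J is separable, so gradient descent decouples: u follows -∂J/∂u, v follows -∂J/∂v.
∂J/∂u = -6(u - 3)(u + 2); at u=-1 this is 24, so u decreases.
∂J/∂v = -4(v - 4)(v - 1)(v + 2); at v=5 this is -112, so v increases.
The v-coordinate has no critical point in that direction and runs off to infinity.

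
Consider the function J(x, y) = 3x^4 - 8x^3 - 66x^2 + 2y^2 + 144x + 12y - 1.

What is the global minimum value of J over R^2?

J(x,y) separates as P(x) + Q(y) − 1, so its minimum is min P + min Q − 1.
P'(x) = 12(x - 4)(x - 1)(x + 3) vanishes at x ∈ {-3, 1, 4}; Q'(y) = 4y + 12 vanishes at y ∈ {-3}.
Local minima of P (where P''>0): P(-3)=-567, P(4)=-224. Local minima of Q: Q(-3)=-18.
So the global minimum of J is P(-3) + Q(-3) − 1 = -567 − 18 − 1 = -586, attained at (-3, -3).

-586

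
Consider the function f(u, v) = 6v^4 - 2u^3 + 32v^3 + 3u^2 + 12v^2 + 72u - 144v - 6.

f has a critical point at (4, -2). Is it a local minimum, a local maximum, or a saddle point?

The mixed partial ∂²f/∂u∂v is 0, so the Hessian at any point is diag(f_uu, f_vv) = diag(6(-2u + 1), 24(3v^2 + 8v + 1)).
At (4, -2): H = diag(-42, -72).
Both eigenvalues are negative, so H is negative definite: a local maximum.

local maximum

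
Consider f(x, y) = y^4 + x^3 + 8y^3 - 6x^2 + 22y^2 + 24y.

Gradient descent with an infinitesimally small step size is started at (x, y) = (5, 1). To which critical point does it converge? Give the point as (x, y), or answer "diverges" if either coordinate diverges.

f is separable, so gradient descent decouples: x follows -∂f/∂x, y follows -∂f/∂y.
∂f/∂x = 3x(x - 4); at x=5 this is 15, so x decreases.
∂f/∂y = 4(y + 1)(y + 2)(y + 3); at y=1 this is 96, so y decreases.
x converges to its nearest critical value 4 (a local min of the x-part); y converges to -1. The iterate converges to (4, -1).

(4, -1)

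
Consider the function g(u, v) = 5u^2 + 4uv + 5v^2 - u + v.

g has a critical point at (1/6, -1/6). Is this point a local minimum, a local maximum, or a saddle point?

The Hessian of g is constant: H = [[10, 4], [4, 10]].
det(H) = 10·10 − 4² = 84.
det(H) > 0 and tr(H) = 20 > 0, so H is positive definite and the point is a local minimum.

local minimum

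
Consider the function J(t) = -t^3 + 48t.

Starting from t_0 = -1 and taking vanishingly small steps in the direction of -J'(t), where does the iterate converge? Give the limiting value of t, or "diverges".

-4

J'(t) = -3(t - 4)(t + 4), so J'(-1) = 45.
Gradient descent moves in the -J' direction, i.e. t is decreasing.
The nearest critical point in that direction is t = -4, where J'' = 24 > 0 (a local minimum). The iterate converges there.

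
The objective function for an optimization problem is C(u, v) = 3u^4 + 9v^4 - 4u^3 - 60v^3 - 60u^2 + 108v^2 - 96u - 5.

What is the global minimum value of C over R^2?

C(u,v) separates as P(u) + Q(v) − 5, so its minimum is min P + min Q − 5.
P'(u) = 12(u - 4)(u + 1)(u + 2) vanishes at u ∈ {-2, -1, 4}; Q'(v) = 36v(v - 3)(v - 2) vanishes at v ∈ {0, 2, 3}.
Local minima of P (where P''>0): P(-2)=32, P(4)=-832. Local minima of Q: Q(0)=0, Q(3)=81.
So the global minimum of C is P(4) + Q(0) − 5 = -832 + 0 − 5 = -837, attained at (4, 0).

-837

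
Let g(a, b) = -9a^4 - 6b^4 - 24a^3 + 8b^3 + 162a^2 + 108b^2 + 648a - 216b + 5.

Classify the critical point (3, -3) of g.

local maximum

The mixed partial ∂²g/∂a∂b is 0, so the Hessian at any point is diag(g_aa, g_bb) = diag(36(-3a^2 - 4a + 9), 24(-3b^2 + 2b + 9)).
At (3, -3): H = diag(-1080, -576).
Both eigenvalues are negative, so H is negative definite: a local maximum.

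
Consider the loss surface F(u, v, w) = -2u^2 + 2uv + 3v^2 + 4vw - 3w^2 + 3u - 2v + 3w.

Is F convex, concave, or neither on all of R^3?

F is quadratic, so its Hessian is the constant matrix H = [[-4, 2, 0], [2, 6, 4], [0, 4, -6]].
Leading principal minors: -4, -28, 232.
Neither pattern holds ⇒ H is indefinite ⇒ neither convex nor concave.

neither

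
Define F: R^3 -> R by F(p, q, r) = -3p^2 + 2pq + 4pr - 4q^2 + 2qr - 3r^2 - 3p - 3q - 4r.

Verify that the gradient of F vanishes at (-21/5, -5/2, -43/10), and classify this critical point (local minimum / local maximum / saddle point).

∇F = (-6p + 2q + 4r - 3, 2p - 8q + 2r - 3, 4p + 2q - 6r - 4); substituting (-21/5, -5/2, -43/10) gives ∇F = (0, 0, 0), so (-21/5, -5/2, -43/10) is indeed a critical point.
The Hessian is constant: H = [[-6, 2, 4], [2, -8, 2], [4, 2, -6]].
Leading principal minors: Δ₁ = -6, Δ₂ = 44, Δ₃ = -80.
The minors alternate sign starting negative (−, +, −), so H is negative definite: a local maximum.

local maximum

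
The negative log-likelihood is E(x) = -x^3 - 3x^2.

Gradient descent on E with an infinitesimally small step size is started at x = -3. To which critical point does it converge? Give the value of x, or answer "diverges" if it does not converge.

-2

E'(x) = -3x(x + 2), so E'(-3) = -9.
Gradient descent moves in the -E' direction, i.e. x is increasing.
The nearest critical point in that direction is x = -2, where E'' = 6 > 0 (a local minimum). The iterate converges there.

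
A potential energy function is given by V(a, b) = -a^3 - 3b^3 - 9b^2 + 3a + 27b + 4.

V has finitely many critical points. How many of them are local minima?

1

V separates as a function of a plus a function of b, so ∇V=0 decouples.
∂V/∂a = -3(a - 1)(a + 1) = 0 at a ∈ {-1, 1}; ∂V/∂b = -9(b - 1)(b + 3) = 0 at b ∈ {-3, 1}.
The Hessian is diagonal: diag(V_aa, V_bb). Second derivatives: V_aa(-1)=6, V_aa(1)=-6; V_bb(-3)=36, V_bb(1)=-36.
Local minima occur where both diagonal entries positive: (-1, -3). Count: 1.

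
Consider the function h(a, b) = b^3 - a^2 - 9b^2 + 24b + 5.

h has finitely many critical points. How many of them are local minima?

0

h separates as a function of a plus a function of b, so ∇h=0 decouples.
∂h/∂a = -2a = 0 at a ∈ {0}; ∂h/∂b = 3(b - 4)(b - 2) = 0 at b ∈ {2, 4}.
The Hessian is diagonal: diag(h_aa, h_bb). Second derivatives: h_aa(0)=-2; h_bb(2)=-6, h_bb(4)=6.
Local minima occur where both diagonal entries positive: none. Count: 0.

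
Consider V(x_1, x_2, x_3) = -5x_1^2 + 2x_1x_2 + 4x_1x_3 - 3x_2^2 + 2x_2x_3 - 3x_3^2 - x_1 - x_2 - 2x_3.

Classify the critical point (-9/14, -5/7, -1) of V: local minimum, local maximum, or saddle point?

The Hessian is constant: H = [[-10, 2, 4], [2, -6, 2], [4, 2, -6]].
Leading principal minors: Δ₁ = -10, Δ₂ = 56, Δ₃ = -168.
The minors alternate sign starting negative (−, +, −), so H is negative definite: a local maximum.

local maximum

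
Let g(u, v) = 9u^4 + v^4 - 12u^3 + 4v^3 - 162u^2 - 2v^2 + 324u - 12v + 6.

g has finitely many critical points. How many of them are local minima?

g separates as a function of u plus a function of v, so ∇g=0 decouples.
∂g/∂u = 36(u - 3)(u - 1)(u + 3) = 0 at u ∈ {-3, 1, 3}; ∂g/∂v = 4(v - 1)(v + 1)(v + 3) = 0 at v ∈ {-3, -1, 1}.
The Hessian is diagonal: diag(g_uu, g_vv). Second derivatives: g_uu(-3)=864, g_uu(1)=-288, g_uu(3)=432; g_vv(-3)=32, g_vv(-1)=-16, g_vv(1)=32.
Local minima occur where both diagonal entries positive: (-3, -3), (-3, 1), (3, -3), (3, 1). Count: 4.

4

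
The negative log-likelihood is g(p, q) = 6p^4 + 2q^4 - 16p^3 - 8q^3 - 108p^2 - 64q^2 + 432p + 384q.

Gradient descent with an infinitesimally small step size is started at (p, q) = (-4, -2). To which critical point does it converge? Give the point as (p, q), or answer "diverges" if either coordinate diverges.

(-3, -4)

g is separable, so gradient descent decouples: p follows -∂g/∂p, q follows -∂g/∂q.
∂g/∂p = 24(p - 3)(p - 2)(p + 3); at p=-4 this is -1008, so p increases.
∂g/∂q = 8(q - 4)(q - 3)(q + 4); at q=-2 this is 480, so q decreases.
p converges to its nearest critical value -3 (a local min of the p-part); q converges to -4. The iterate converges to (-3, -4).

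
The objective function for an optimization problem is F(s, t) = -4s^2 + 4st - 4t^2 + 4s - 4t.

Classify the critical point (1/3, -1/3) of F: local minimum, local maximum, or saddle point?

local maximum

The Hessian of F is constant: H = [[-8, 4], [4, -8]].
det(H) = (-8)·(-8) − 4² = 48.
det(H) > 0 and tr(H) = -16 < 0, so H is negative definite and the point is a local maximum.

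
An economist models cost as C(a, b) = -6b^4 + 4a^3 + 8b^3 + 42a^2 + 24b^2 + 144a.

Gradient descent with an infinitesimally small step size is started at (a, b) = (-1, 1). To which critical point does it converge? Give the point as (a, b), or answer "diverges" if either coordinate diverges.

(-3, 0)

C is separable, so gradient descent decouples: a follows -∂C/∂a, b follows -∂C/∂b.
∂C/∂a = 12(a + 3)(a + 4); at a=-1 this is 72, so a decreases.
∂C/∂b = -24b(b - 2)(b + 1); at b=1 this is 48, so b decreases.
a converges to its nearest critical value -3 (a local min of the a-part); b converges to 0. The iterate converges to (-3, 0).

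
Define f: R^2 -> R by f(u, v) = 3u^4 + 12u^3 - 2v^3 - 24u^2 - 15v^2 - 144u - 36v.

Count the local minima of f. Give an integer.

f separates as a function of u plus a function of v, so ∇f=0 decouples.
∂f/∂u = 12(u - 2)(u + 2)(u + 3) = 0 at u ∈ {-3, -2, 2}; ∂f/∂v = -6(v + 2)(v + 3) = 0 at v ∈ {-3, -2}.
The Hessian is diagonal: diag(f_uu, f_vv). Second derivatives: f_uu(-3)=60, f_uu(-2)=-48, f_uu(2)=240; f_vv(-3)=6, f_vv(-2)=-6.
Local minima occur where both diagonal entries positive: (-3, -3), (2, -3). Count: 2.

2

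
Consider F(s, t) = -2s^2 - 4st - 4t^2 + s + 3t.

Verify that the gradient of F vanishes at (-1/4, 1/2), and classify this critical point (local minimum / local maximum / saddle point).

∇F = (-4s - 4t + 1, -4s - 8t + 3); substituting (-1/4, 1/2) gives ∇F = (0, 0), so (-1/4, 1/2) is indeed a critical point.
The Hessian of F is constant: H = [[-4, -4], [-4, -8]].
det(H) = (-4)·(-8) − (-4)² = 16.
det(H) > 0 and tr(H) = -12 < 0, so H is negative definite and the point is a local maximum.

local maximum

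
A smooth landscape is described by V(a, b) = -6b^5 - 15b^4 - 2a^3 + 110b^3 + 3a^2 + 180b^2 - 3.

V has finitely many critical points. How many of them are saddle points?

4

V separates as a function of a plus a function of b, so ∇V=0 decouples.
∂V/∂a = -6a(a - 1) = 0 at a ∈ {0, 1}; ∂V/∂b = -30b(b - 3)(b + 1)(b + 4) = 0 at b ∈ {-4, -1, 0, 3}.
The Hessian is diagonal: diag(V_aa, V_bb). Second derivatives: V_aa(0)=6, V_aa(1)=-6; V_bb(-4)=2520, V_bb(-1)=-360, V_bb(0)=360, V_bb(3)=-2520.
Saddle points occur where the two diagonal entries have opposite signs: (0, -1), (0, 3), (1, -4), (1, 0). Count: 4.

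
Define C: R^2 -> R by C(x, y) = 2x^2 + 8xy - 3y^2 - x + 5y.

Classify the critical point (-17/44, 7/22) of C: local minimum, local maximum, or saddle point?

saddle point

The Hessian of C is constant: H = [[4, 8], [8, -6]].
det(H) = 4·(-6) − 8² = -88.
Since det(H) < 0, H is indefinite and the critical point is a saddle point.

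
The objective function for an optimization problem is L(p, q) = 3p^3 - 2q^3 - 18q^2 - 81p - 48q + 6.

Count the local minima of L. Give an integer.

L separates as a function of p plus a function of q, so ∇L=0 decouples.
∂L/∂p = 9(p - 3)(p + 3) = 0 at p ∈ {-3, 3}; ∂L/∂q = -6(q + 2)(q + 4) = 0 at q ∈ {-4, -2}.
The Hessian is diagonal: diag(L_pp, L_qq). Second derivatives: L_pp(-3)=-54, L_pp(3)=54; L_qq(-4)=12, L_qq(-2)=-12.
Local minima occur where both diagonal entries positive: (3, -4). Count: 1.

1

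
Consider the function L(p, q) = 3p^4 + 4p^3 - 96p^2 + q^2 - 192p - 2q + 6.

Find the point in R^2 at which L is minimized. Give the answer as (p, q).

L(p,q) separates as A(p) + B(q) + 6, so its minimum is min A + min B + 6.
A'(p) = 12(p - 4)(p + 1)(p + 4) vanishes at p ∈ {-4, -1, 4}; B'(q) = 2q - 2 vanishes at q ∈ {1}.
Local minima of A (where A''>0): A(-4)=-256, A(4)=-1280. Local minima of B: B(1)=-1.
So the global minimum of L is A(4) + B(1) + 6 = -1280 − 1 + 6 = -1275, attained at (4, 1).

(4, 1)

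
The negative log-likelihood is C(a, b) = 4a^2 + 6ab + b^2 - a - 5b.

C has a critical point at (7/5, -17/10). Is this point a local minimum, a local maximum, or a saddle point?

The Hessian of C is constant: H = [[8, 6], [6, 2]].
det(H) = 8·2 − 6² = -20.
Since det(H) < 0, H is indefinite and the critical point is a saddle point.

saddle point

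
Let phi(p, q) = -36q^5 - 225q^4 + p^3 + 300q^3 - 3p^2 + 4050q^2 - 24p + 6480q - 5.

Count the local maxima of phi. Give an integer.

phi separates as a function of p plus a function of q, so ∇phi=0 decouples.
∂phi/∂p = 3(p - 4)(p + 2) = 0 at p ∈ {-2, 4}; ∂phi/∂q = -180(q - 3)(q + 1)(q + 3)(q + 4) = 0 at q ∈ {-4, -3, -1, 3}.
The Hessian is diagonal: diag(phi_pp, phi_qq). Second derivatives: phi_pp(-2)=-18, phi_pp(4)=18; phi_qq(-4)=3780, phi_qq(-3)=-2160, phi_qq(-1)=4320, phi_qq(3)=-30240.
Local maxima occur where both diagonal entries negative: (-2, -3), (-2, 3). Count: 2.

2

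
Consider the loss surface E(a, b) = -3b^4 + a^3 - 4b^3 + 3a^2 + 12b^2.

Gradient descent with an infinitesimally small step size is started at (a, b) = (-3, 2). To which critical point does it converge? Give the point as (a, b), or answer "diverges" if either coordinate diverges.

E is separable, so gradient descent decouples: a follows -∂E/∂a, b follows -∂E/∂b.
∂E/∂a = 3a(a + 2); at a=-3 this is 9, so a decreases.
∂E/∂b = -12b(b - 1)(b + 2); at b=2 this is -96, so b increases.
The a-coordinate has no critical point in that direction and runs off to infinity.

diverges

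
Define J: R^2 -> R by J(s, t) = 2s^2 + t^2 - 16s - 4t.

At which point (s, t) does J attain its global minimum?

(4, 2)

J(s,t) separates as P(s) + Q(t), so its minimum is min P + min Q.
P'(s) = 4s - 16 vanishes at s ∈ {4}; Q'(t) = 2(t - 2) vanishes at t ∈ {2}.
Local minima of P (where P''>0): P(4)=-32. Local minima of Q: Q(2)=-4.
So the global minimum of J is P(4) + Q(2) = -32 − 4 = -36, attained at (4, 2).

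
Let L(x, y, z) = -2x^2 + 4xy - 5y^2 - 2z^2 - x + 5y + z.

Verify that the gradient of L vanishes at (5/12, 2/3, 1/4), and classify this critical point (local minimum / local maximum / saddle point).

∇L = (-4x + 4y - 1, 4x - 10y + 5, -4z + 1); substituting (5/12, 2/3, 1/4) gives ∇L = (0, 0, 0), so (5/12, 2/3, 1/4) is indeed a critical point.
The Hessian is constant: H = [[-4, 4, 0], [4, -10, 0], [0, 0, -4]].
Leading principal minors: Δ₁ = -4, Δ₂ = 24, Δ₃ = -96.
The minors alternate sign starting negative (−, +, −), so H is negative definite: a local maximum.

local maximum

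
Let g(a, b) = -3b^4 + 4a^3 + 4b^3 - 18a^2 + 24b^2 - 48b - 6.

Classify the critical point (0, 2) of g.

The mixed partial ∂²g/∂a∂b is 0, so the Hessian at any point is diag(g_aa, g_bb) = diag(12(2a - 3), 12(-3b^2 + 2b + 4)).
At (0, 2): H = diag(-36, -48).
Both eigenvalues are negative, so H is negative definite: a local maximum.

local maximum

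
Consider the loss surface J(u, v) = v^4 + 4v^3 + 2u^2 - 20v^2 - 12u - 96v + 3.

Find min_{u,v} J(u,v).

J(u,v) separates as P(u) + Q(v) + 3, so its minimum is min P + min Q + 3.
P'(u) = 4u - 12 vanishes at u ∈ {3}; Q'(v) = 4(v - 3)(v + 2)(v + 4) vanishes at v ∈ {-4, -2, 3}.
Local minima of P (where P''>0): P(3)=-18. Local minima of Q: Q(-4)=64, Q(3)=-279.
So the global minimum of J is P(3) + Q(3) + 3 = -18 − 279 + 3 = -294, attained at (3, 3).

-294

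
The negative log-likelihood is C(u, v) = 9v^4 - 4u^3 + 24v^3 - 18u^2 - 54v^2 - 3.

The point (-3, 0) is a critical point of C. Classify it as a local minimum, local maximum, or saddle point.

saddle point

The mixed partial ∂²C/∂u∂v is 0, so the Hessian at any point is diag(C_uu, C_vv) = diag(-12(2u + 3), 36(3v^2 + 4v - 3)).
At (-3, 0): H = diag(36, -108).
The eigenvalues have opposite signs, so H is indefinite: a saddle point.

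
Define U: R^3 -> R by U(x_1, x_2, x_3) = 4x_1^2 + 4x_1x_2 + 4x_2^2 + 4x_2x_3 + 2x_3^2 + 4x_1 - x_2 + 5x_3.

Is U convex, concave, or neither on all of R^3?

U is quadratic, so its Hessian is the constant matrix H = [[8, 4, 0], [4, 8, 4], [0, 4, 4]].
Leading principal minors: 8, 48, 64.
All positive ⇒ H ≻ 0 ⇒ convex.

convex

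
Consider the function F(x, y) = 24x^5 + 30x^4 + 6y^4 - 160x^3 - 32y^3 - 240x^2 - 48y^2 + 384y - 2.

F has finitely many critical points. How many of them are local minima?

4

F separates as a function of x plus a function of y, so ∇F=0 decouples.
∂F/∂x = 120x(x - 2)(x + 1)(x + 2) = 0 at x ∈ {-2, -1, 0, 2}; ∂F/∂y = 24(y - 4)(y - 2)(y + 2) = 0 at y ∈ {-2, 2, 4}.
The Hessian is diagonal: diag(F_xx, F_yy). Second derivatives: F_xx(-2)=-960, F_xx(-1)=360, F_xx(0)=-480, F_xx(2)=2880; F_yy(-2)=576, F_yy(2)=-192, F_yy(4)=288.
Local minima occur where both diagonal entries positive: (-1, -2), (-1, 4), (2, -2), (2, 4). Count: 4.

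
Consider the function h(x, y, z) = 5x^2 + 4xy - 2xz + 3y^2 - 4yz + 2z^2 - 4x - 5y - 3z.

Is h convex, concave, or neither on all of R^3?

convex

h is quadratic, so its Hessian is the constant matrix H = [[10, 4, -2], [4, 6, -4], [-2, -4, 4]].
Leading principal minors: 10, 44, 56.
All positive ⇒ H ≻ 0 ⇒ convex.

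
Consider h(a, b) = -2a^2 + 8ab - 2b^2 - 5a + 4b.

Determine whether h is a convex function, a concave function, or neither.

neither

h is quadratic, so its Hessian is the constant matrix H = [[-4, 8], [8, -4]].
det(H) = -48, tr(H) = -8.
det(H) < 0, so H is indefinite: neither convex nor concave.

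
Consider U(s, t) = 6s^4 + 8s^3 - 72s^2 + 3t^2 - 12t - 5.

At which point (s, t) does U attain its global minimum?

U(s,t) separates as P(s) + Q(t) − 5, so its minimum is min P + min Q − 5.
P'(s) = 24s(s - 2)(s + 3) vanishes at s ∈ {-3, 0, 2}; Q'(t) = 6(t - 2) vanishes at t ∈ {2}.
Local minima of P (where P''>0): P(-3)=-378, P(2)=-128. Local minima of Q: Q(2)=-12.
So the global minimum of U is P(-3) + Q(2) − 5 = -378 − 12 − 5 = -395, attained at (-3, 2).

(-3, 2)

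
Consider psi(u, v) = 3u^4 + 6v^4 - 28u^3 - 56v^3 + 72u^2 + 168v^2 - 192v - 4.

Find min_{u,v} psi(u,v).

-132

psi(u,v) separates as P(u) + Q(v) − 4, so its minimum is min P + min Q − 4.
P'(u) = 12u(u - 4)(u - 3) vanishes at u ∈ {0, 3, 4}; Q'(v) = 24(v - 4)(v - 2)(v - 1) vanishes at v ∈ {1, 2, 4}.
Local minima of P (where P''>0): P(0)=0, P(4)=128. Local minima of Q: Q(1)=-74, Q(4)=-128.
So the global minimum of psi is P(0) + Q(4) − 4 = 0 − 128 − 4 = -132, attained at (0, 4).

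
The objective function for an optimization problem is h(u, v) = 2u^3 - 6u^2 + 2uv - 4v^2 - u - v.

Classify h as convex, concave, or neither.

The term 2u^3 is cubic, so the Hessian is not constant.
∂²h/∂u² = 12u - 12, which takes both signs as u varies (negative for sufficiently negative u). A diagonal entry of the Hessian changing sign means the Hessian is neither positive- nor negative-semidefinite on all of R^2.

neither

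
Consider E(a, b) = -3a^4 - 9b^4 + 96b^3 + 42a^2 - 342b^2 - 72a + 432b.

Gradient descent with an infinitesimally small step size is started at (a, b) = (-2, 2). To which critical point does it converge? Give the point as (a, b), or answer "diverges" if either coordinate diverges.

E is separable, so gradient descent decouples: a follows -∂E/∂a, b follows -∂E/∂b.
∂E/∂a = -12(a - 2)(a - 1)(a + 3); at a=-2 this is -144, so a increases.
∂E/∂b = -36(b - 4)(b - 3)(b - 1); at b=2 this is -72, so b increases.
a converges to its nearest critical value 1 (a local min of the a-part); b converges to 3. The iterate converges to (1, 3).

(1, 3)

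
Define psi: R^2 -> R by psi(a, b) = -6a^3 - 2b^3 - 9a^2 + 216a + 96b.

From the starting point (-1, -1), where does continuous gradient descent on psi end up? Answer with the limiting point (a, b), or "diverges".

psi is separable, so gradient descent decouples: a follows -∂psi/∂a, b follows -∂psi/∂b.
∂psi/∂a = -18(a - 3)(a + 4); at a=-1 this is 216, so a decreases.
∂psi/∂b = -6(b - 4)(b + 4); at b=-1 this is 90, so b decreases.
a converges to its nearest critical value -4 (a local min of the a-part); b converges to -4. The iterate converges to (-4, -4).

(-4, -4)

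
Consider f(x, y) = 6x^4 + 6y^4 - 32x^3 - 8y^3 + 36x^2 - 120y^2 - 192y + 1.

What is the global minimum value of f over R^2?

f(x,y) separates as P(x) + Q(y) + 1, so its minimum is min P + min Q + 1.
P'(x) = 24x(x - 3)(x - 1) vanishes at x ∈ {0, 1, 3}; Q'(y) = 24(y - 4)(y + 1)(y + 2) vanishes at y ∈ {-2, -1, 4}.
Local minima of P (where P''>0): P(0)=0, P(3)=-54. Local minima of Q: Q(-2)=64, Q(4)=-1664.
So the global minimum of f is P(3) + Q(4) + 1 = -54 − 1664 + 1 = -1717, attained at (3, 4).

-1717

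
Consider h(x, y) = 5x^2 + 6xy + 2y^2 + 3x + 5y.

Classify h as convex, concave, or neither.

convex

h is quadratic, so its Hessian is the constant matrix H = [[10, 6], [6, 4]].
det(H) = 4, tr(H) = 14.
det(H) > 0 and tr(H) > 0, so H is positive definite everywhere: convex.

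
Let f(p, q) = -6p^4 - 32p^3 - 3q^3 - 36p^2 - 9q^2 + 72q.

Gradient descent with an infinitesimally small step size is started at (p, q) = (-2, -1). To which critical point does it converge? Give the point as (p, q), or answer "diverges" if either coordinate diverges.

f is separable, so gradient descent decouples: p follows -∂f/∂p, q follows -∂f/∂q.
∂f/∂p = -24p(p + 1)(p + 3); at p=-2 this is -48, so p increases.
∂f/∂q = -9(q - 2)(q + 4); at q=-1 this is 81, so q decreases.
p converges to its nearest critical value -1 (a local min of the p-part); q converges to -4. The iterate converges to (-1, -4).

(-1, -4)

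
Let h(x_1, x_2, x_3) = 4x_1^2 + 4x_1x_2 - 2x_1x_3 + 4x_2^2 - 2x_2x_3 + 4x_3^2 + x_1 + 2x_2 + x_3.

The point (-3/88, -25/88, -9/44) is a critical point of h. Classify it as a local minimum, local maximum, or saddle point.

local minimum

The Hessian is constant: H = [[8, 4, -2], [4, 8, -2], [-2, -2, 8]].
Leading principal minors: Δ₁ = 8, Δ₂ = 48, Δ₃ = 352.
All leading minors are positive, so H is positive definite: a local minimum.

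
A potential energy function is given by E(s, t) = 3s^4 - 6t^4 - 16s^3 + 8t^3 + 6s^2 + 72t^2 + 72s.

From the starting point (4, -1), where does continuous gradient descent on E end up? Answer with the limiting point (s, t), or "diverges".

(3, 0)

E is separable, so gradient descent decouples: s follows -∂E/∂s, t follows -∂E/∂t.
∂E/∂s = 12(s - 3)(s - 2)(s + 1); at s=4 this is 120, so s decreases.
∂E/∂t = -24t(t - 3)(t + 2); at t=-1 this is -96, so t increases.
s converges to its nearest critical value 3 (a local min of the s-part); t converges to 0. The iterate converges to (3, 0).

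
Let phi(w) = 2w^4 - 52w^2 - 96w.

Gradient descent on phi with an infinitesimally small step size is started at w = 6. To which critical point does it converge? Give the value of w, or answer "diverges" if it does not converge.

phi'(w) = 8(w - 4)(w + 1)(w + 3), so phi'(6) = 1008.
Gradient descent moves in the -phi' direction, i.e. w is decreasing.
The nearest critical point in that direction is w = 4, where phi'' = 280 > 0 (a local minimum). The iterate converges there.

4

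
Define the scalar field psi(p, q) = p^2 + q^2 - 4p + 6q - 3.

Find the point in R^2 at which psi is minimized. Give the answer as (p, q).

(2, -3)

psi(p,q) separates as A(p) + B(q) − 3, so its minimum is min A + min B − 3.
A'(p) = 2p - 4 vanishes at p ∈ {2}; B'(q) = 2q + 6 vanishes at q ∈ {-3}.
Local minima of A (where A''>0): A(2)=-4. Local minima of B: B(-3)=-9.
So the global minimum of psi is A(2) + B(-3) − 3 = -4 − 9 − 3 = -16, attained at (2, -3).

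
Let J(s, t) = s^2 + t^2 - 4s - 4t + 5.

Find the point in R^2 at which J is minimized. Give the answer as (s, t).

J(s,t) separates as P(s) + Q(t) + 5, so its minimum is min P + min Q + 5.
P'(s) = 2s - 4 vanishes at s ∈ {2}; Q'(t) = 2(t - 2) vanishes at t ∈ {2}.
Local minima of P (where P''>0): P(2)=-4. Local minima of Q: Q(2)=-4.
So the global minimum of J is P(2) + Q(2) + 5 = -4 − 4 + 5 = -3, attained at (2, 2).

(2, 2)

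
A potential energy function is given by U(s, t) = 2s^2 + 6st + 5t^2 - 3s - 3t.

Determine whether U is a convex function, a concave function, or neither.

U is quadratic, so its Hessian is the constant matrix H = [[4, 6], [6, 10]].
det(H) = 4, tr(H) = 14.
det(H) > 0 and tr(H) > 0, so H is positive definite everywhere: convex.

convex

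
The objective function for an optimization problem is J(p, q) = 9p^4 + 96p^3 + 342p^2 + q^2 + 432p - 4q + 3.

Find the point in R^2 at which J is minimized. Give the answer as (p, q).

J(p,q) separates as A(p) + B(q) + 3, so its minimum is min A + min B + 3.
A'(p) = 36(p + 1)(p + 3)(p + 4) vanishes at p ∈ {-4, -3, -1}; B'(q) = 2q - 4 vanishes at q ∈ {2}.
Local minima of A (where A''>0): A(-4)=-96, A(-1)=-177. Local minima of B: B(2)=-4.
So the global minimum of J is A(-1) + B(2) + 3 = -177 − 4 + 3 = -178, attained at (-1, 2).

(-1, 2)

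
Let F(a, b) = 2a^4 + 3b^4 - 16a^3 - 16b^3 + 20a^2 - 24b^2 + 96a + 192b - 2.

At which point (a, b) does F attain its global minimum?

F(a,b) separates as P(a) + Q(b) − 2, so its minimum is min P + min Q − 2.
P'(a) = 8(a - 4)(a - 3)(a + 1) vanishes at a ∈ {-1, 3, 4}; Q'(b) = 12(b - 4)(b - 2)(b + 2) vanishes at b ∈ {-2, 2, 4}.
Local minima of P (where P''>0): P(-1)=-58, P(4)=192. Local minima of Q: Q(-2)=-304, Q(4)=128.
So the global minimum of F is P(-1) + Q(-2) − 2 = -58 − 304 − 2 = -364, attained at (-1, -2).

(-1, -2)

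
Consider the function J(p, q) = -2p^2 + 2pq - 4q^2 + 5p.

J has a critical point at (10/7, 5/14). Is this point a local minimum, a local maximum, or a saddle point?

local maximum

The Hessian of J is constant: H = [[-4, 2], [2, -8]].
det(H) = (-4)·(-8) − 2² = 28.
det(H) > 0 and tr(H) = -12 < 0, so H is negative definite and the point is a local maximum.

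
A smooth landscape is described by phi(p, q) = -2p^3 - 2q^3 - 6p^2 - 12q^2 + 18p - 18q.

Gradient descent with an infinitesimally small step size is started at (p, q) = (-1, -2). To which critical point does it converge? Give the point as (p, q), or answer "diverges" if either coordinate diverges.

phi is separable, so gradient descent decouples: p follows -∂phi/∂p, q follows -∂phi/∂q.
∂phi/∂p = -6(p - 1)(p + 3); at p=-1 this is 24, so p decreases.
∂phi/∂q = -6(q + 1)(q + 3); at q=-2 this is 6, so q decreases.
p converges to its nearest critical value -3 (a local min of the p-part); q converges to -3. The iterate converges to (-3, -3).

(-3, -3)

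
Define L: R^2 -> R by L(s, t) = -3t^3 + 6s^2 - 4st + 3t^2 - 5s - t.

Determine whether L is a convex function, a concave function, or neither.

neither

The term -3t^3 is cubic, so the Hessian is not constant.
∂²L/∂t² = -18t + 6, which takes both signs as t varies (negative for sufficiently large t). A diagonal entry of the Hessian changing sign means the Hessian is neither positive- nor negative-semidefinite on all of R^2.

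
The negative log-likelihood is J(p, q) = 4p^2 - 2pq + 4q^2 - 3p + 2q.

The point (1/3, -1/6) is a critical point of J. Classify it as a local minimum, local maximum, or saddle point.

The Hessian of J is constant: H = [[8, -2], [-2, 8]].
det(H) = 8·8 − (-2)² = 60.
det(H) > 0 and tr(H) = 16 > 0, so H is positive definite and the point is a local minimum.

local minimum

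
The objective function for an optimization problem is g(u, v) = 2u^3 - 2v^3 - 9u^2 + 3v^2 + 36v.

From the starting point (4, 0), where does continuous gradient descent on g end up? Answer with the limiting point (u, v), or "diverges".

g is separable, so gradient descent decouples: u follows -∂g/∂u, v follows -∂g/∂v.
∂g/∂u = 6u(u - 3); at u=4 this is 24, so u decreases.
∂g/∂v = -6(v - 3)(v + 2); at v=0 this is 36, so v decreases.
u converges to its nearest critical value 3 (a local min of the u-part); v converges to -2. The iterate converges to (3, -2).

(3, -2)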